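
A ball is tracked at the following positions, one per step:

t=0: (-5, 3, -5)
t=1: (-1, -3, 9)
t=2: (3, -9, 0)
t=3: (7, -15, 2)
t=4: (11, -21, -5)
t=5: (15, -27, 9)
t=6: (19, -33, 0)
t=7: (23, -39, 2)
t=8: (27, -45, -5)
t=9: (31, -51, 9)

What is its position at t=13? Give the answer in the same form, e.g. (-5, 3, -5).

(47, -75, 9)

First: linear, +4 per step → 47 at step 13.
Second: linear, -6 per step → -75 at step 13.
Third: cycles through -5, 9, 0, 2 every 4 steps. Step 13 lands at position 1 of the cycle → 9.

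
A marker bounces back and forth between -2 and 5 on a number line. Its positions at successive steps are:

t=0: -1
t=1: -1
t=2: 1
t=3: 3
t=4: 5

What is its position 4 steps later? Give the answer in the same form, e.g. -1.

The value travels 2 per step and bounces off the walls at -2 and 5.
  step 5: 5 → 3
  step 6: 3 → 1
  step 7: 1 → -1
  step 8: -1 → -1

-1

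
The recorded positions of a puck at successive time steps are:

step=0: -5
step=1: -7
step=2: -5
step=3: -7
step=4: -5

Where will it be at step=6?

Consecutive displacements -2, +2, -2, +2 scale by a factor of -1 each step.
step 5: -5 − 2 → -7
step 6: -7 + 2 → -5

-5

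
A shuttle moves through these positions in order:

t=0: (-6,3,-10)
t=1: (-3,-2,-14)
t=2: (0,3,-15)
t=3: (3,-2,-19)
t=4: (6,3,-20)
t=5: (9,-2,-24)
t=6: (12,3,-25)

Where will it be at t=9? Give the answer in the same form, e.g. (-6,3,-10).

(21,-2,-34)

Differencing gives (+3,-5,-4), (+3,+5,-1), (+3,-5,-4), (+3,+5,-1), (+3,-5,-4), (+3,+5,-1). This is the pattern (+3,-5,-4), (+3,+5,-1) repeated.
step 7: apply (+3,-5,-4) → (15,-2,-29)
step 8: apply (+3,+5,-1) → (18,3,-30)
step 9: apply (+3,-5,-4) → (21,-2,-34)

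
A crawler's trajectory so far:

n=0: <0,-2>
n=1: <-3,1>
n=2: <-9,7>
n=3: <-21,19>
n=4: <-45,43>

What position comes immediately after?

<-93,91>

Consecutive displacements <-3,+3>, <-6,+6>, <-12,+12>, <-24,+24> scale by a factor of 2 each step.
step 5: <-45,43> + <-48,+48> → <-93,91>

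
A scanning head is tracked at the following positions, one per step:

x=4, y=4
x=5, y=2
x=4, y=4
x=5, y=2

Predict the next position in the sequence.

Consecutive displacements (+1, -2), (-1, +2), (+1, -2) scale by a factor of -1 each step.
step 4: x=5, y=2 + (-1, +2) → x=4, y=4

x=4, y=4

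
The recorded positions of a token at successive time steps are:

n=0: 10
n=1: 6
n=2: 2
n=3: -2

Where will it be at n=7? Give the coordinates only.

Each step adds -4 to the position.
step 4: -2 − 4 → -6
step 5: -6 − 4 → -10
step 6: -10 − 4 → -14
step 7: -14 − 4 → -18

-18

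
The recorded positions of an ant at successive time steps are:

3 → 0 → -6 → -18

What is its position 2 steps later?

-90

The jumps are -3, -6, -12 — a geometric progression with ratio 2.
step 4: -18 − 24 → -42
step 5: -42 − 48 → -90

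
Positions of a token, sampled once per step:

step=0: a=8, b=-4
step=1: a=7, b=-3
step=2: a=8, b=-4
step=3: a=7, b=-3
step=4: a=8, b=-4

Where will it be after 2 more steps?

a=8, b=-4

The jumps are (-1, +1), (+1, -1), (-1, +1), (+1, -1) — a geometric progression with ratio -1.
step 5: a=8, b=-4 + (-1, +1) → a=7, b=-3
step 6: a=7, b=-3 + (+1, -1) → a=8, b=-4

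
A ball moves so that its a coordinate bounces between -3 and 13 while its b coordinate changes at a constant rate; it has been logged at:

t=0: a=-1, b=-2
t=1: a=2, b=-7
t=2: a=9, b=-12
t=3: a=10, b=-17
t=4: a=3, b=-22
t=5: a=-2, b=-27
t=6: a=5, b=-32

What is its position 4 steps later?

a=1, b=-52

The a coordinate travels 7 per step and bounces off the walls at -3 and 13.
  step 7: 5 → 12
  step 8: 12 → 7
  step 9: 7 → 0
  step 10: 0 → 1
The b coordinate changes by -5 each step: at step 10 it is -52.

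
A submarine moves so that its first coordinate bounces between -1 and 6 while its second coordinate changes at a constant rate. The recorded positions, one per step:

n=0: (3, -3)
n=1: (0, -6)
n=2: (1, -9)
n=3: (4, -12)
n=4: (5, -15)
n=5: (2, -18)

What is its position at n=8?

(5, -27)

The first coordinate travels 3 per step and bounces off the walls at -1 and 6.
  step 6: 2 → -1
  step 7: -1 → 2
  step 8: 2 → 5
The second coordinate changes by -3 each step: at step 8 it is -27.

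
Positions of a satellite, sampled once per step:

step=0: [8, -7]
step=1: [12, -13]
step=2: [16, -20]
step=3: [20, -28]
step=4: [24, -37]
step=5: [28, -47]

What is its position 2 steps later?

Taking differences between consecutive positions: [+4, -6], [+4, -7], [+4, -8], [+4, -9], [+4, -10]. These grow by [+0, -1] each step.
step 6: [28, -47] + [+4, -11] → [32, -58]
step 7: [32, -58] + [+4, -12] → [36, -70]

[36, -70]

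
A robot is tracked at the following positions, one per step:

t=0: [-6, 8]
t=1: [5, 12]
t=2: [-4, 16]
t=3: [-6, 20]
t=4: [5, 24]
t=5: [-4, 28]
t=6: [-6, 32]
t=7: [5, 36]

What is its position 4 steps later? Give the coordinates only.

[-4, 52]

First: cycles through -6, 5, -4 every 3 steps. Step 11 lands at position 2 of the cycle → -4.
Second: linear, +4 per step → 52 at step 11.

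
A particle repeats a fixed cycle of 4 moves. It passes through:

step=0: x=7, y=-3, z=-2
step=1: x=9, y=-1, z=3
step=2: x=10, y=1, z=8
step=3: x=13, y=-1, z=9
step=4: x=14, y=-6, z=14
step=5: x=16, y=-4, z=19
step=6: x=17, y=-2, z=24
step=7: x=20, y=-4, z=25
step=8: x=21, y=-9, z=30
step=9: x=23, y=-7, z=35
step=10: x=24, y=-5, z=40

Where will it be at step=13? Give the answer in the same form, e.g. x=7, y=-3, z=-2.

Step-to-step displacements: (+2, +2, +5), (+1, +2, +5), (+3, -2, +1), (+1, -5, +5), (+2, +2, +5), (+1, +2, +5), (+3, -2, +1), (+1, -5, +5), (+2, +2, +5), (+1, +2, +5) — a repeating cycle of length 4.
step 11: apply (+3, -2, +1) → x=27, y=-7, z=41
step 12: apply (+1, -5, +5) → x=28, y=-12, z=46
step 13: apply (+2, +2, +5) → x=30, y=-10, z=51

x=30, y=-10, z=51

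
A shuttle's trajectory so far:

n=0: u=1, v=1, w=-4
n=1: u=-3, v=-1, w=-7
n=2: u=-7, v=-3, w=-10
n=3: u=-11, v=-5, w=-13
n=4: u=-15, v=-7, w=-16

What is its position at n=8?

The position changes by (-4, -2, -3) every step.
step 5: u=-15, v=-7, w=-16 + (-4, -2, -3) → u=-19, v=-9, w=-19
step 6: u=-19, v=-9, w=-19 + (-4, -2, -3) → u=-23, v=-11, w=-22
step 7: u=-23, v=-11, w=-22 + (-4, -2, -3) → u=-27, v=-13, w=-25
step 8: u=-27, v=-13, w=-25 + (-4, -2, -3) → u=-31, v=-15, w=-28

u=-31, v=-15, w=-28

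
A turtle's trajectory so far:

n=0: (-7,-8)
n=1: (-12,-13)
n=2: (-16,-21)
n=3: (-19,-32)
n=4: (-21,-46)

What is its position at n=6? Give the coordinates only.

First differences are (-5,-5), (-4,-8), (-3,-11), (-2,-14); their common second difference is (+1,-3) (constant acceleration).
step 5: (-21,-46) + (-1,-17) → (-22,-63)
step 6: (-22,-63) + (+0,-20) → (-22,-83)

(-22,-83)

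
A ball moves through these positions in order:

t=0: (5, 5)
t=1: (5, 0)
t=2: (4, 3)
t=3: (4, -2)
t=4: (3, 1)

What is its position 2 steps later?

Differencing gives (+0, -5), (-1, +3), (+0, -5), (-1, +3). This is the pattern (+0, -5), (-1, +3) repeated.
step 5: apply (+0, -5) → (3, -4)
step 6: apply (-1, +3) → (2, -1)

(2, -1)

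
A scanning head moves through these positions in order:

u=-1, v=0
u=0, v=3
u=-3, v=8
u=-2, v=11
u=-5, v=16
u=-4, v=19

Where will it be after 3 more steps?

Differencing gives (+1, +3), (-3, +5), (+1, +3), (-3, +5), (+1, +3). This is the pattern (+1, +3), (-3, +5) repeated.
step 6: apply (-3, +5) → u=-7, v=24
step 7: apply (+1, +3) → u=-6, v=27
step 8: apply (-3, +5) → u=-9, v=32

u=-9, v=32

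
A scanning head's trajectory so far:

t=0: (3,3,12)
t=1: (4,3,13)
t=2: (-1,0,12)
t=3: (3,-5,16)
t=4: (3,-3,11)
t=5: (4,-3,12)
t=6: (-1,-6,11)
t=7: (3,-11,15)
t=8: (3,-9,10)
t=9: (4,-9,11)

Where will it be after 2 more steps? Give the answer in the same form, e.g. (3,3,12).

The moves between consecutive positions are (+1,+0,+1), (-5,-3,-1), (+4,-5,+4), (+0,+2,-5), (+1,+0,+1), (-5,-3,-1), (+4,-5,+4), (+0,+2,-5), (+1,+0,+1); they repeat the 4-cycle [(+1,+0,+1), (-5,-3,-1), (+4,-5,+4), (+0,+2,-5)].
step 10: apply (-5,-3,-1) → (-1,-12,10)
step 11: apply (+4,-5,+4) → (3,-17,14)

(3,-17,14)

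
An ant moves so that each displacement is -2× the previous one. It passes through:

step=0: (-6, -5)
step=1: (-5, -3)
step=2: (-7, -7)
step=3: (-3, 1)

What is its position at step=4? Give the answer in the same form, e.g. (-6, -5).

(-11, -15)

The jumps are (+1, +2), (-2, -4), (+4, +8) — a geometric progression with ratio -2.
step 4: (-3, 1) + (-8, -16) → (-11, -15)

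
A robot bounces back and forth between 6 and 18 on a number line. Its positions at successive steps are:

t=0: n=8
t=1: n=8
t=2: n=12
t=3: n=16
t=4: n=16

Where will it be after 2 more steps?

The value reflects between 6 and 18, moving 4 per step.
  step 5: 16 → 12
  step 6: 12 → 8

n=8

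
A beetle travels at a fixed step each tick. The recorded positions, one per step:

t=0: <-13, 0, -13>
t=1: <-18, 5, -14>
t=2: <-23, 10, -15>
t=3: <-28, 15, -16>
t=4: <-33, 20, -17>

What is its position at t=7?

Each step adds <-5, +5, -1> to the position.
step 5: <-33, 20, -17> + <-5, +5, -1> → <-38, 25, -18>
step 6: <-38, 25, -18> + <-5, +5, -1> → <-43, 30, -19>
step 7: <-43, 30, -19> + <-5, +5, -1> → <-48, 35, -20>

<-48, 35, -20>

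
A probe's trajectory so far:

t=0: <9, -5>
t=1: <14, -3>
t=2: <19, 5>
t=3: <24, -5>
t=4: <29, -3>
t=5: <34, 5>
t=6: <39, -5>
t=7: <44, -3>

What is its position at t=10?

The first coordinate changes by +5 each step, so at step 10 it is 9 + 10·(5) = 59.
The second coordinate repeats the cycle [-5, -3, 5] with period 3; step 10 mod 3 = 1, giving -3.

<59, -3>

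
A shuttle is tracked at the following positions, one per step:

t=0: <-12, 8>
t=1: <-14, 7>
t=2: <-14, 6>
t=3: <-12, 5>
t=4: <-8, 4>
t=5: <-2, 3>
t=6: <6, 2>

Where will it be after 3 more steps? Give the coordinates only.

First differences are <-2, -1>, <+0, -1>, <+2, -1>, <+4, -1>, <+6, -1>, <+8, -1>; their common second difference is <+2, +0> (constant acceleration).
step 7: <6, 2> + <+10, -1> → <16, 1>
step 8: <16, 1> + <+12, -1> → <28, 0>
step 9: <28, 0> + <+14, -1> → <42, -1>

<42, -1>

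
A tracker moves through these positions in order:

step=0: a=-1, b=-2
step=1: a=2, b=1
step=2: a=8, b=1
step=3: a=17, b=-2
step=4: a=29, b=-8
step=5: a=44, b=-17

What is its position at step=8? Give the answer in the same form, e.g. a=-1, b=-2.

Taking differences between consecutive positions: (+3,+3), (+6,+0), (+9,-3), (+12,-6), (+15,-9). These grow by (+3,-3) each step.
step 6: a=44, b=-17 + (+18,-12) → a=62, b=-29
step 7: a=62, b=-29 + (+21,-15) → a=83, b=-44
step 8: a=83, b=-44 + (+24,-18) → a=107, b=-62

a=107, b=-62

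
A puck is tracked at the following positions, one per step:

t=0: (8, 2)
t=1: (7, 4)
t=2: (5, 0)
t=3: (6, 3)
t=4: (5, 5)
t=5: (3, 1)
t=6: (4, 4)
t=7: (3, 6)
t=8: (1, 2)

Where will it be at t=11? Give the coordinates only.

(-1, 3)

The moves between consecutive positions are (-1, +2), (-2, -4), (+1, +3), (-1, +2), (-2, -4), (+1, +3), (-1, +2), (-2, -4); they repeat the 3-cycle [(-1, +2), (-2, -4), (+1, +3)].
step 9: apply (+1, +3) → (2, 5)
step 10: apply (-1, +2) → (1, 7)
step 11: apply (-2, -4) → (-1, 3)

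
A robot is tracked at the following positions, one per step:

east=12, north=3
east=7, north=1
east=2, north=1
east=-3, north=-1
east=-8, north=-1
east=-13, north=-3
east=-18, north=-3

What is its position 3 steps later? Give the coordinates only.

east=-33, north=-7

The moves between consecutive positions are (-5, -2), (-5, +0), (-5, -2), (-5, +0), (-5, -2), (-5, +0); they repeat the 2-cycle [(-5, -2), (-5, +0)].
step 7: apply (-5, -2) → east=-23, north=-5
step 8: apply (-5, +0) → east=-28, north=-5
step 9: apply (-5, -2) → east=-33, north=-7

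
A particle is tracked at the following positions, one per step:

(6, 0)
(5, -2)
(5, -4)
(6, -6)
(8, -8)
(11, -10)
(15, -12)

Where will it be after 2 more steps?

(26, -16)

Successive displacements: (-1, -2), (+0, -2), (+1, -2), (+2, -2), (+3, -2), (+4, -2) — each changes by (+1, +0).
step 7: (15, -12) + (+5, -2) → (20, -14)
step 8: (20, -14) + (+6, -2) → (26, -16)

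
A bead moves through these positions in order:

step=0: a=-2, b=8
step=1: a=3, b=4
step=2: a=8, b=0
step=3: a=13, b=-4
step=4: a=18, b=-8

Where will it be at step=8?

a=38, b=-24

Constant displacement of (+5, -4) per step.
step 5: a=18, b=-8 + (+5, -4) → a=23, b=-12
step 6: a=23, b=-12 + (+5, -4) → a=28, b=-16
step 7: a=28, b=-16 + (+5, -4) → a=33, b=-20
step 8: a=33, b=-20 + (+5, -4) → a=38, b=-24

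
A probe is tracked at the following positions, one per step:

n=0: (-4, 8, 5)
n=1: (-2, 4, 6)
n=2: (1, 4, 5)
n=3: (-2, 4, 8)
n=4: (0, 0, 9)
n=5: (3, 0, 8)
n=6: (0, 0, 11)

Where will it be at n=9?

(2, -4, 14)

Differencing gives (+2, -4, +1), (+3, +0, -1), (-3, +0, +3), (+2, -4, +1), (+3, +0, -1), (-3, +0, +3). This is the pattern (+2, -4, +1), (+3, +0, -1), (-3, +0, +3) repeated.
step 7: apply (+2, -4, +1) → (2, -4, 12)
step 8: apply (+3, +0, -1) → (5, -4, 11)
step 9: apply (-3, +0, +3) → (2, -4, 14)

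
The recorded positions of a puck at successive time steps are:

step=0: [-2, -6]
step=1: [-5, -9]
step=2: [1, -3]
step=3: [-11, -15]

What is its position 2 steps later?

The jumps are [-3, -3], [+6, +6], [-12, -12] — a geometric progression with ratio -2.
step 4: [-11, -15] + [+24, +24] → [13, 9]
step 5: [13, 9] + [-48, -48] → [-35, -39]

[-35, -39]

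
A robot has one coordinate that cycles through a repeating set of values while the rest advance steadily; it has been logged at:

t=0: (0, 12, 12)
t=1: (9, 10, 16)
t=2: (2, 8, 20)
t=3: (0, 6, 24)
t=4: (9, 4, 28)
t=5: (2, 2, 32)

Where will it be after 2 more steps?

The first coordinate repeats the cycle [0, 9, 2] with period 3; step 7 mod 3 = 1, giving 9.
The second coordinate changes by -2 each step, so at step 7 it is 12 + 7·(-2) = -2.
The third coordinate changes by +4 each step, so at step 7 it is 12 + 7·(4) = 40.

(9, -2, 40)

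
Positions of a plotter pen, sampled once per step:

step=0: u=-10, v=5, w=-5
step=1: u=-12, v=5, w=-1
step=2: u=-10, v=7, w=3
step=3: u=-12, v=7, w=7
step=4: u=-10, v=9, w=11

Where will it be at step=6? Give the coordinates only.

The moves between consecutive positions are (-2, +0, +4), (+2, +2, +4), (-2, +0, +4), (+2, +2, +4); they repeat the 2-cycle [(-2, +0, +4), (+2, +2, +4)].
step 5: apply (-2, +0, +4) → u=-12, v=9, w=15
step 6: apply (+2, +2, +4) → u=-10, v=11, w=19

u=-10, v=11, w=19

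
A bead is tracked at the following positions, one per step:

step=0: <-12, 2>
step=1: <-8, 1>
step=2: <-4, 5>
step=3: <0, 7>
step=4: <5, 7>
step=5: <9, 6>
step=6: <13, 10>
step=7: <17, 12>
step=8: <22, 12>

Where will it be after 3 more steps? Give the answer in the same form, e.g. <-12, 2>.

<34, 17>

Differencing gives <+4, -1>, <+4, +4>, <+4, +2>, <+5, +0>, <+4, -1>, <+4, +4>, <+4, +2>, <+5, +0>. This is the pattern <+4, -1>, <+4, +4>, <+4, +2>, <+5, +0> repeated.
step 9: apply <+4, -1> → <26, 11>
step 10: apply <+4, +4> → <30, 15>
step 11: apply <+4, +2> → <34, 17>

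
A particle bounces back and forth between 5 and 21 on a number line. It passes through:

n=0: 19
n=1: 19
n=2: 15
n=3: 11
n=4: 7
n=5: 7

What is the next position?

11

The value travels 4 per step and bounces off the walls at 5 and 21.
  step 6: 7 → 11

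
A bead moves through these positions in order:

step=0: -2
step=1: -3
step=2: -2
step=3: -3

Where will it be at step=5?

-3

Consecutive displacements -1, +1, -1 scale by a factor of -1 each step.
step 4: -3 + 1 → -2
step 5: -2 − 1 → -3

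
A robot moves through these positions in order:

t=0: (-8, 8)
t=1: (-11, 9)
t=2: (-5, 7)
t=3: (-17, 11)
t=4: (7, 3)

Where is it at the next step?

Consecutive displacements (-3, +1), (+6, -2), (-12, +4), (+24, -8) scale by a factor of -2 each step.
step 5: (7, 3) + (-48, +16) → (-41, 19)

(-41, 19)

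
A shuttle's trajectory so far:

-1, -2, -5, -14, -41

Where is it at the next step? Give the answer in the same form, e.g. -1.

-122

Step-to-step displacements: -1, -3, -9, -27; each is 3× the previous.
step 5: -41 − 81 → -122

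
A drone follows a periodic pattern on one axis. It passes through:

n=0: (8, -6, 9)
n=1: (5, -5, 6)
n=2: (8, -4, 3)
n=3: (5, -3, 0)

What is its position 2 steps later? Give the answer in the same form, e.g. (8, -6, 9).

First: cycles through 8, 5 every 2 steps. Step 5 lands at position 1 of the cycle → 5.
Second: linear, +1 per step → -1 at step 5.
Third: linear, -3 per step → -6 at step 5.

(5, -1, -6)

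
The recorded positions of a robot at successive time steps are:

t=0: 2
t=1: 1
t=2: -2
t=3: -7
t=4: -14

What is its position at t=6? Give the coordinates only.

-34

First differences are -1, -3, -5, -7; their common second difference is -2 (constant acceleration).
step 5: -14 − 9 → -23
step 6: -23 − 11 → -34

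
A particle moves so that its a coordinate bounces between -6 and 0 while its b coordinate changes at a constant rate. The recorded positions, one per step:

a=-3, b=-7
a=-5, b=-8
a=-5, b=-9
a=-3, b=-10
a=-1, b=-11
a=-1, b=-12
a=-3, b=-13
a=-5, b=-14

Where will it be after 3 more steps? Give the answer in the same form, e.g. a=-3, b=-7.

a=-1, b=-17

The a coordinate reflects between -6 and 0, moving 2 per step.
  step 8: -5 → -5
  step 9: -5 → -3
  step 10: -3 → -1
The b coordinate changes by -1 each step: at step 10 it is -17.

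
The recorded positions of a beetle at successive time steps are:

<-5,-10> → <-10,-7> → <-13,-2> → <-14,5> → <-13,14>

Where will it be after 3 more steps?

Successive displacements: <-5,+3>, <-3,+5>, <-1,+7>, <+1,+9> — each changes by <+2,+2>.
step 5: <-13,14> + <+3,+11> → <-10,25>
step 6: <-10,25> + <+5,+13> → <-5,38>
step 7: <-5,38> + <+7,+15> → <2,53>

<2,53>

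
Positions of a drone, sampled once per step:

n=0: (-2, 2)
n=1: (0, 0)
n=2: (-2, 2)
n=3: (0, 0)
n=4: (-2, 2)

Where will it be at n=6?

Consecutive displacements (+2, -2), (-2, +2), (+2, -2), (-2, +2) scale by a factor of -1 each step.
step 5: (-2, 2) + (+2, -2) → (0, 0)
step 6: (0, 0) + (-2, +2) → (-2, 2)

(-2, 2)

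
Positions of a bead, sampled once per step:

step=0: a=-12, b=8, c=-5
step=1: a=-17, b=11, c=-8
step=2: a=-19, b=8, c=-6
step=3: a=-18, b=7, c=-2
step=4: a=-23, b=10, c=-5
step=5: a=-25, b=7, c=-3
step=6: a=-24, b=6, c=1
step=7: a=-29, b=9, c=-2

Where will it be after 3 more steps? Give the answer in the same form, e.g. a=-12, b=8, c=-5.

a=-35, b=8, c=1

Step-to-step displacements: (-5,+3,-3), (-2,-3,+2), (+1,-1,+4), (-5,+3,-3), (-2,-3,+2), (+1,-1,+4), (-5,+3,-3) — a repeating cycle of length 3.
step 8: apply (-2,-3,+2) → a=-31, b=6, c=0
step 9: apply (+1,-1,+4) → a=-30, b=5, c=4
step 10: apply (-5,+3,-3) → a=-35, b=8, c=1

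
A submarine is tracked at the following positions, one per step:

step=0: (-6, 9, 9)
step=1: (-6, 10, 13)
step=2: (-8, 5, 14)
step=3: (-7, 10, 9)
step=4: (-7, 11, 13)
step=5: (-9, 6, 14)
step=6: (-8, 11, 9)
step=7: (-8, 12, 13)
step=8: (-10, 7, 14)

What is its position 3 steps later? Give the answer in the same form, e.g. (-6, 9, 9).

The moves between consecutive positions are (+0, +1, +4), (-2, -5, +1), (+1, +5, -5), (+0, +1, +4), (-2, -5, +1), (+1, +5, -5), (+0, +1, +4), (-2, -5, +1); they repeat the 3-cycle [(+0, +1, +4), (-2, -5, +1), (+1, +5, -5)].
step 9: apply (+1, +5, -5) → (-9, 12, 9)
step 10: apply (+0, +1, +4) → (-9, 13, 13)
step 11: apply (-2, -5, +1) → (-11, 8, 14)

(-11, 8, 14)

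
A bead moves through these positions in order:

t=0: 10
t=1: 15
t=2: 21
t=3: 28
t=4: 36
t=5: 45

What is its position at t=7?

66

Successive displacements: +5, +6, +7, +8, +9 — each changes by +1.
step 6: 45 + 10 → 55
step 7: 55 + 11 → 66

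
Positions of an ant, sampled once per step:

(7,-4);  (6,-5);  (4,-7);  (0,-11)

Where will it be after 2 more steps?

(-24,-35)

Consecutive displacements (-1,-1), (-2,-2), (-4,-4) scale by a factor of 2 each step.
step 4: (0,-11) + (-8,-8) → (-8,-19)
step 5: (-8,-19) + (-16,-16) → (-24,-35)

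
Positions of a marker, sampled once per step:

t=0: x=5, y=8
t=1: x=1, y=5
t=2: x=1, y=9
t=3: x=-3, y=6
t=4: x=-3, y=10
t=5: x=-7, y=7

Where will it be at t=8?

Step-to-step displacements: (-4, -3), (+0, +4), (-4, -3), (+0, +4), (-4, -3) — a repeating cycle of length 2.
step 6: apply (+0, +4) → x=-7, y=11
step 7: apply (-4, -3) → x=-11, y=8
step 8: apply (+0, +4) → x=-11, y=12

x=-11, y=12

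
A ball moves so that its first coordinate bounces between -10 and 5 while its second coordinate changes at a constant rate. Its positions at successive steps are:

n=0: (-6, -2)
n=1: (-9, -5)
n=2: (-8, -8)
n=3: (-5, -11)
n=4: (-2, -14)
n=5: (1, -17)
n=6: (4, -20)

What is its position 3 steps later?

(-3, -29)

The first coordinate travels 3 per step and bounces off the walls at -10 and 5.
  step 7: 4 → 3
  step 8: 3 → 0
  step 9: 0 → -3
The second coordinate changes by -3 each step: at step 9 it is -29.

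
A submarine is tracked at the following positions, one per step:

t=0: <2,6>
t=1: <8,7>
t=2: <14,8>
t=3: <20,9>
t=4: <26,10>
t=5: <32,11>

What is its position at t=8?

<50,14>

Each step adds <+6,+1> to the position.
step 6: <32,11> + <+6,+1> → <38,12>
step 7: <38,12> + <+6,+1> → <44,13>
step 8: <44,13> + <+6,+1> → <50,14>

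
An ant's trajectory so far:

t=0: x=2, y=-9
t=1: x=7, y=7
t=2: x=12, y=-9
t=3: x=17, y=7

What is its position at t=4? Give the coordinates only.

X: linear, +5 per step → 22 at step 4.
Y: cycles through -9, 7 every 2 steps. Step 4 lands at position 0 of the cycle → -9.

x=22, y=-9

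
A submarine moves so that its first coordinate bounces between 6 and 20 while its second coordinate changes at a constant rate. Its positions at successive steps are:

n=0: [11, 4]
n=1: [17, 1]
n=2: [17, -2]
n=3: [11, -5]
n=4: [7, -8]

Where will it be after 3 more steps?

The first coordinate travels 6 per step and bounces off the walls at 6 and 20.
  step 5: 7 → 13
  step 6: 13 → 19
  step 7: 19 → 15
The second coordinate changes by -3 each step: at step 7 it is -17.

[15, -17]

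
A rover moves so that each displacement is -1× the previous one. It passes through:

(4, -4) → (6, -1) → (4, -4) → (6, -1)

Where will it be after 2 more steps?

(6, -1)

The jumps are (+2, +3), (-2, -3), (+2, +3) — a geometric progression with ratio -1.
step 4: (6, -1) + (-2, -3) → (4, -4)
step 5: (4, -4) + (+2, +3) → (6, -1)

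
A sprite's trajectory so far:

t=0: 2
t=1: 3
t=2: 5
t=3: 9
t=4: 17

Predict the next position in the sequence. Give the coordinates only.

33

Consecutive displacements +1, +2, +4, +8 scale by a factor of 2 each step.
step 5: 17 + 16 → 33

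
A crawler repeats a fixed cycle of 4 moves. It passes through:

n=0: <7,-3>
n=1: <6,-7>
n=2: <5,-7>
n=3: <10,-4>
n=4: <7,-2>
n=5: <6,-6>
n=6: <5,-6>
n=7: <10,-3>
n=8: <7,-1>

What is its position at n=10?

<5,-5>

Step-to-step displacements: <-1,-4>, <-1,+0>, <+5,+3>, <-3,+2>, <-1,-4>, <-1,+0>, <+5,+3>, <-3,+2> — a repeating cycle of length 4.
step 9: apply <-1,-4> → <6,-5>
step 10: apply <-1,+0> → <5,-5>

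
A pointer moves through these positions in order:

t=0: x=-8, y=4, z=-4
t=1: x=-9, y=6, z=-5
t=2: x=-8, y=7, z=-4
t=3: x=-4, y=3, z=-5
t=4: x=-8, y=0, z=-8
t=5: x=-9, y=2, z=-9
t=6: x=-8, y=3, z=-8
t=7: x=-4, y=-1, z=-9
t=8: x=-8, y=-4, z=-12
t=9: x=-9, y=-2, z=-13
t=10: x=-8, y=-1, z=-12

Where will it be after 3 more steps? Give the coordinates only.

Step-to-step displacements: (-1, +2, -1), (+1, +1, +1), (+4, -4, -1), (-4, -3, -3), (-1, +2, -1), (+1, +1, +1), (+4, -4, -1), (-4, -3, -3), (-1, +2, -1), (+1, +1, +1) — a repeating cycle of length 4.
step 11: apply (+4, -4, -1) → x=-4, y=-5, z=-13
step 12: apply (-4, -3, -3) → x=-8, y=-8, z=-16
step 13: apply (-1, +2, -1) → x=-9, y=-6, z=-17

x=-9, y=-6, z=-17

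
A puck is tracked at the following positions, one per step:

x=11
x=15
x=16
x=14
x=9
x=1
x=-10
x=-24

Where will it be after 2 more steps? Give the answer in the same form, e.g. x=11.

Taking differences between consecutive positions: +4, +1, -2, -5, -8, -11, -14. These grow by -3 each step.
step 8: -24 − 17 → x=-41
step 9: -41 − 20 → x=-61

x=-61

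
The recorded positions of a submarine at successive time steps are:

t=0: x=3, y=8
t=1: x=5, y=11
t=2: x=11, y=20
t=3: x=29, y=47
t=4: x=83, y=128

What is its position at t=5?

Consecutive displacements (+2, +3), (+6, +9), (+18, +27), (+54, +81) scale by a factor of 3 each step.
step 5: x=83, y=128 + (+162, +243) → x=245, y=371

x=245, y=371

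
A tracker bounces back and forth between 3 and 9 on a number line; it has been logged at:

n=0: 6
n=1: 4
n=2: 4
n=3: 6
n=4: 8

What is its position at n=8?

4

The value reflects between 3 and 9, moving 2 per step.
  step 5: 8 → 8
  step 6: 8 → 6
  step 7: 6 → 4
  step 8: 4 → 4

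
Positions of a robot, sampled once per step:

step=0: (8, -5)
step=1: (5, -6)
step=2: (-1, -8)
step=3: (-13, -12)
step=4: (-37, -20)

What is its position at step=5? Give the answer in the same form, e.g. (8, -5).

The jumps are (-3, -1), (-6, -2), (-12, -4), (-24, -8) — a geometric progression with ratio 2.
step 5: (-37, -20) + (-48, -16) → (-85, -36)

(-85, -36)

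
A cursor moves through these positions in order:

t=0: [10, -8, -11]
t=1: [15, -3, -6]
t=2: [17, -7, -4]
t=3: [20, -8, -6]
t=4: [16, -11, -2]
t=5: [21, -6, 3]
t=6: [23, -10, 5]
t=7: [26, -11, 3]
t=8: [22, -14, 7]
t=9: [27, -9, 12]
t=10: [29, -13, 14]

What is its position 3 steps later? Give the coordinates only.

The moves between consecutive positions are [+5, +5, +5], [+2, -4, +2], [+3, -1, -2], [-4, -3, +4], [+5, +5, +5], [+2, -4, +2], [+3, -1, -2], [-4, -3, +4], [+5, +5, +5], [+2, -4, +2]; they repeat the 4-cycle [[+5, +5, +5], [+2, -4, +2], [+3, -1, -2], [-4, -3, +4]].
step 11: apply [+3, -1, -2] → [32, -14, 12]
step 12: apply [-4, -3, +4] → [28, -17, 16]
step 13: apply [+5, +5, +5] → [33, -12, 21]

[33, -12, 21]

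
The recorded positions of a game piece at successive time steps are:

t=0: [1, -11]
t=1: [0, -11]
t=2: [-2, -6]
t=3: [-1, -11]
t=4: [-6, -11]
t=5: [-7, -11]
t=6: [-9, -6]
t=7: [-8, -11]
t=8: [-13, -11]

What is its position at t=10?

Differencing gives [-1, +0], [-2, +5], [+1, -5], [-5, +0], [-1, +0], [-2, +5], [+1, -5], [-5, +0]. This is the pattern [-1, +0], [-2, +5], [+1, -5], [-5, +0] repeated.
step 9: apply [-1, +0] → [-14, -11]
step 10: apply [-2, +5] → [-16, -6]

[-16, -6]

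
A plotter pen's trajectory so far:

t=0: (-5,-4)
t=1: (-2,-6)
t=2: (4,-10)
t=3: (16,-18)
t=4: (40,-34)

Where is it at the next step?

(88,-66)

Step-to-step displacements: (+3,-2), (+6,-4), (+12,-8), (+24,-16); each is 2× the previous.
step 5: (40,-34) + (+48,-32) → (88,-66)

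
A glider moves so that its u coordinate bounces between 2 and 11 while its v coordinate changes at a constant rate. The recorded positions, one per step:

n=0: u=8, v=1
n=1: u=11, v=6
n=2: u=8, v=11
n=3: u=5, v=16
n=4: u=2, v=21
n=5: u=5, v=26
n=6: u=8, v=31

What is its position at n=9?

u=5, v=46

The u coordinate reflects between 2 and 11, moving 3 per step.
  step 7: 8 → 11
  step 8: 11 → 8
  step 9: 8 → 5
The v coordinate changes by +5 each step: at step 9 it is 46.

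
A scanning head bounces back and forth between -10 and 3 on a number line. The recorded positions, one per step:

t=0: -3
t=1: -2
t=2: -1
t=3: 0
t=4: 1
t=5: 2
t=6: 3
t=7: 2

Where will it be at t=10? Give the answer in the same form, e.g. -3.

The value reflects between -10 and 3, moving 1 per step.
  step 8: 2 → 1
  step 9: 1 → 0
  step 10: 0 → -1

-1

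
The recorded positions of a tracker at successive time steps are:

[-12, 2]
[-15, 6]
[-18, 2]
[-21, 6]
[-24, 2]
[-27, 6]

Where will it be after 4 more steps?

The first coordinate changes by -3 each step, so at step 9 it is -12 + 9·(-3) = -39.
The second coordinate repeats the cycle [2, 6] with period 2; step 9 mod 2 = 1, giving 6.

[-39, 6]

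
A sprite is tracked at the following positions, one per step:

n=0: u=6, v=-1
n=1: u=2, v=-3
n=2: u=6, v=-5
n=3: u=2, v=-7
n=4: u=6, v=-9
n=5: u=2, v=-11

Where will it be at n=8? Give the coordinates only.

U: cycles through 6, 2 every 2 steps. Step 8 lands at position 0 of the cycle → 6.
V: linear, -2 per step → -17 at step 8.

u=6, v=-17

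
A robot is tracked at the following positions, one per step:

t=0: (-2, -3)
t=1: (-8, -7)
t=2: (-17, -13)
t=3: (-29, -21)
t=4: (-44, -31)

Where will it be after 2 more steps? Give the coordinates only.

(-83, -57)

Successive displacements: (-6, -4), (-9, -6), (-12, -8), (-15, -10) — each changes by (-3, -2).
step 5: (-44, -31) + (-18, -12) → (-62, -43)
step 6: (-62, -43) + (-21, -14) → (-83, -57)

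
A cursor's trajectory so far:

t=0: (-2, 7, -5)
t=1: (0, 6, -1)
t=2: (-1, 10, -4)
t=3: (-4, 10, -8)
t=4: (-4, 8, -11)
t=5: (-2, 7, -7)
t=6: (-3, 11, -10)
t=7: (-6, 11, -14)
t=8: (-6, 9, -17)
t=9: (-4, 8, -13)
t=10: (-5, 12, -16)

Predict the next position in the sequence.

(-8, 12, -20)

The moves between consecutive positions are (+2, -1, +4), (-1, +4, -3), (-3, +0, -4), (+0, -2, -3), (+2, -1, +4), (-1, +4, -3), (-3, +0, -4), (+0, -2, -3), (+2, -1, +4), (-1, +4, -3); they repeat the 4-cycle [(+2, -1, +4), (-1, +4, -3), (-3, +0, -4), (+0, -2, -3)].
step 11: apply (-3, +0, -4) → (-8, 12, -20)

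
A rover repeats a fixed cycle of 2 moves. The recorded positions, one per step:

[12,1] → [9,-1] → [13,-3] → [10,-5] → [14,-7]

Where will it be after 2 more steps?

Step-to-step displacements: [-3,-2], [+4,-2], [-3,-2], [+4,-2] — a repeating cycle of length 2.
step 5: apply [-3,-2] → [11,-9]
step 6: apply [+4,-2] → [15,-11]

[15,-11]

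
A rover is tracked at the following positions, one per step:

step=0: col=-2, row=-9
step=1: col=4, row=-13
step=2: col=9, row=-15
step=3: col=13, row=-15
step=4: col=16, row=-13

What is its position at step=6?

col=19, row=-3

First differences are (+6, -4), (+5, -2), (+4, +0), (+3, +2); their common second difference is (-1, +2) (constant acceleration).
step 5: col=16, row=-13 + (+2, +4) → col=18, row=-9
step 6: col=18, row=-9 + (+1, +6) → col=19, row=-3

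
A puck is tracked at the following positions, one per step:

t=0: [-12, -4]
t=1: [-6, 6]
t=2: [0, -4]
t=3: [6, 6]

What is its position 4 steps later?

[30, 6]

The first coordinate changes by +6 each step, so at step 7 it is -12 + 7·(6) = 30.
The second coordinate repeats the cycle [-4, 6] with period 2; step 7 mod 2 = 1, giving 6.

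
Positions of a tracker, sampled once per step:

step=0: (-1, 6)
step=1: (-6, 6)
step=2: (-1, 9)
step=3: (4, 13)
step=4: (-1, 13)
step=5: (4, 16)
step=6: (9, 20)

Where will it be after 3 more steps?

Step-to-step displacements: (-5, +0), (+5, +3), (+5, +4), (-5, +0), (+5, +3), (+5, +4) — a repeating cycle of length 3.
step 7: apply (-5, +0) → (4, 20)
step 8: apply (+5, +3) → (9, 23)
step 9: apply (+5, +4) → (14, 27)

(14, 27)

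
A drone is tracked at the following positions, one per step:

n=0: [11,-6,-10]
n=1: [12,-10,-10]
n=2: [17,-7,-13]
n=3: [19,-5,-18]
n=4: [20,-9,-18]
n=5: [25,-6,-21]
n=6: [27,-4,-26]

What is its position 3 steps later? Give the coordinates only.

The moves between consecutive positions are [+1,-4,+0], [+5,+3,-3], [+2,+2,-5], [+1,-4,+0], [+5,+3,-3], [+2,+2,-5]; they repeat the 3-cycle [[+1,-4,+0], [+5,+3,-3], [+2,+2,-5]].
step 7: apply [+1,-4,+0] → [28,-8,-26]
step 8: apply [+5,+3,-3] → [33,-5,-29]
step 9: apply [+2,+2,-5] → [35,-3,-34]

[35,-3,-34]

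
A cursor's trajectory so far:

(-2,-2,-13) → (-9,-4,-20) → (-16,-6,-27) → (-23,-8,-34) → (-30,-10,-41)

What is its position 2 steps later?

(-44,-14,-55)

The position changes by (-7,-2,-7) every step.
step 5: (-30,-10,-41) + (-7,-2,-7) → (-37,-12,-48)
step 6: (-37,-12,-48) + (-7,-2,-7) → (-44,-14,-55)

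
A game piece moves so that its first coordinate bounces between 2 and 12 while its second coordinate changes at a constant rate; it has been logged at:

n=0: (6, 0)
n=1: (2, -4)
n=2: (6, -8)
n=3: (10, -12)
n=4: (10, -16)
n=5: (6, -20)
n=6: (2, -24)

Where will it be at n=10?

The first coordinate travels 4 per step and bounces off the walls at 2 and 12.
  step 7: 2 → 6
  step 8: 6 → 10
  step 9: 10 → 10
  step 10: 10 → 6
The second coordinate changes by -4 each step: at step 10 it is -40.

(6, -40)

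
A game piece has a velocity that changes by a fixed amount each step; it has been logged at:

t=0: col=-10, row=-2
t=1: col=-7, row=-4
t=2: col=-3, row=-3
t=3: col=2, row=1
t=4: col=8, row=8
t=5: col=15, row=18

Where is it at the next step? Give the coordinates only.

Taking differences between consecutive positions: (+3,-2), (+4,+1), (+5,+4), (+6,+7), (+7,+10). These grow by (+1,+3) each step.
step 6: col=15, row=18 + (+8,+13) → col=23, row=31

col=23, row=31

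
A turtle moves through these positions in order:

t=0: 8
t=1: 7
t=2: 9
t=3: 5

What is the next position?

The jumps are -1, +2, -4 — a geometric progression with ratio -2.
step 4: 5 + 8 → 13

13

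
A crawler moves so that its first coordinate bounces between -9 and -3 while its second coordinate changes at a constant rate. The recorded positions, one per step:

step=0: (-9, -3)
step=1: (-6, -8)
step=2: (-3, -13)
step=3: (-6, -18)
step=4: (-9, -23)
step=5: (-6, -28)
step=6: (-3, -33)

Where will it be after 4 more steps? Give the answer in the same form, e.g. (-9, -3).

The first coordinate travels 3 per step and bounces off the walls at -9 and -3.
  step 7: -3 → -6
  step 8: -6 → -9
  step 9: -9 → -6
  step 10: -6 → -3
The second coordinate changes by -5 each step: at step 10 it is -53.

(-3, -53)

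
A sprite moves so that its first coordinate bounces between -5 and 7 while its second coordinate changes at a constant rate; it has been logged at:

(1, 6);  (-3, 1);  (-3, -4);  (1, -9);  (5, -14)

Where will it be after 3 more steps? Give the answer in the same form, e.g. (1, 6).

(-3, -29)

The first coordinate travels 4 per step and bounces off the walls at -5 and 7.
  step 5: 5 → 5
  step 6: 5 → 1
  step 7: 1 → -3
The second coordinate changes by -5 each step: at step 7 it is -29.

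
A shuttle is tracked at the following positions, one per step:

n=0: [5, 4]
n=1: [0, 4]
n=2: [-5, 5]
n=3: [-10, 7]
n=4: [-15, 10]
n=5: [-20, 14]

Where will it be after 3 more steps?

Successive displacements: [-5, +0], [-5, +1], [-5, +2], [-5, +3], [-5, +4] — each changes by [+0, +1].
step 6: [-20, 14] + [-5, +5] → [-25, 19]
step 7: [-25, 19] + [-5, +6] → [-30, 25]
step 8: [-30, 25] + [-5, +7] → [-35, 32]

[-35, 32]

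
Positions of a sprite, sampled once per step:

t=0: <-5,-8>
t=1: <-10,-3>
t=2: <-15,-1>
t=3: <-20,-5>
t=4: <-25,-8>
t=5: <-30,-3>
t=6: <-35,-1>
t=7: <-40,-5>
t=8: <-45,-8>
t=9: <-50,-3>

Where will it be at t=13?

<-70,-3>

The first coordinate changes by -5 each step, so at step 13 it is -5 + 13·(-5) = -70.
The second coordinate repeats the cycle [-8, -3, -1, -5] with period 4; step 13 mod 4 = 1, giving -3.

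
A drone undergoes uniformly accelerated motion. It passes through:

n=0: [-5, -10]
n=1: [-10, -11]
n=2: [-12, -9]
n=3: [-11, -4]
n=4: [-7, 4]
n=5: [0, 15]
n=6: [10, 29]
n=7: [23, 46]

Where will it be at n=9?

[58, 89]

Successive displacements: [-5, -1], [-2, +2], [+1, +5], [+4, +8], [+7, +11], [+10, +14], [+13, +17] — each changes by [+3, +3].
step 8: [23, 46] + [+16, +20] → [39, 66]
step 9: [39, 66] + [+19, +23] → [58, 89]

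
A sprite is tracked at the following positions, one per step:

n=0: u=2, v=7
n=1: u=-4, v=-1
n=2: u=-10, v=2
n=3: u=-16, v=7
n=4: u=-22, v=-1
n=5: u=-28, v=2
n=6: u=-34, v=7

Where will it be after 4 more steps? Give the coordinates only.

U: linear, -6 per step → -58 at step 10.
V: cycles through 7, -1, 2 every 3 steps. Step 10 lands at position 1 of the cycle → -1.

u=-58, v=-1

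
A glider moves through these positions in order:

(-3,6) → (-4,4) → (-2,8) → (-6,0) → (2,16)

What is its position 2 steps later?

(18,48)

Step-to-step displacements: (-1,-2), (+2,+4), (-4,-8), (+8,+16); each is -2× the previous.
step 5: (2,16) + (-16,-32) → (-14,-16)
step 6: (-14,-16) + (+32,+64) → (18,48)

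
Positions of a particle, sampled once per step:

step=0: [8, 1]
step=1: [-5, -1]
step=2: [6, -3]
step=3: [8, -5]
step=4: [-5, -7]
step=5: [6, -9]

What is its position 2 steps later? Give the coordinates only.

[-5, -13]

First: cycles through 8, -5, 6 every 3 steps. Step 7 lands at position 1 of the cycle → -5.
Second: linear, -2 per step → -13 at step 7.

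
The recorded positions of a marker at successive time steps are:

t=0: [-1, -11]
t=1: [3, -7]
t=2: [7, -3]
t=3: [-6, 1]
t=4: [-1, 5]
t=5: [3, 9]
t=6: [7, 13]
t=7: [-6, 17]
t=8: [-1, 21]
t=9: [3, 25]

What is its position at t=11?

The first coordinate repeats the cycle [-1, 3, 7, -6] with period 4; step 11 mod 4 = 3, giving -6.
The second coordinate changes by +4 each step, so at step 11 it is -11 + 11·(4) = 33.

[-6, 33]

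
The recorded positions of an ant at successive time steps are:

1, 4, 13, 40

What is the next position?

Consecutive displacements +3, +9, +27 scale by a factor of 3 each step.
step 4: 40 + 81 → 121

121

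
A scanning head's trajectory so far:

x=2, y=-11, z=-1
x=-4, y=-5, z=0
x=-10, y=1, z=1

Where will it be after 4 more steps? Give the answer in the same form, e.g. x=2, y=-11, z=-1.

The position changes by (-6,+6,+1) every step.
step 3: x=-10, y=1, z=1 + (-6,+6,+1) → x=-16, y=7, z=2
step 4: x=-16, y=7, z=2 + (-6,+6,+1) → x=-22, y=13, z=3
step 5: x=-22, y=13, z=3 + (-6,+6,+1) → x=-28, y=19, z=4
step 6: x=-28, y=19, z=4 + (-6,+6,+1) → x=-34, y=25, z=5

x=-34, y=25, z=5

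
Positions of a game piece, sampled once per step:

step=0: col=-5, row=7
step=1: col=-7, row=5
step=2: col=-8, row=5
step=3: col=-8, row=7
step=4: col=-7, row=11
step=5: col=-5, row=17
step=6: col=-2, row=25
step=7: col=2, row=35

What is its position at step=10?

First differences are (-2, -2), (-1, +0), (+0, +2), (+1, +4), (+2, +6), (+3, +8), (+4, +10); their common second difference is (+1, +2) (constant acceleration).
step 8: col=2, row=35 + (+5, +12) → col=7, row=47
step 9: col=7, row=47 + (+6, +14) → col=13, row=61
step 10: col=13, row=61 + (+7, +16) → col=20, row=77

col=20, row=77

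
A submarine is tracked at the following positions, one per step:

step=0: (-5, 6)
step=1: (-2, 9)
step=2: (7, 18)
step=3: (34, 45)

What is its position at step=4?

(115, 126)

Consecutive displacements (+3, +3), (+9, +9), (+27, +27) scale by a factor of 3 each step.
step 4: (34, 45) + (+81, +81) → (115, 126)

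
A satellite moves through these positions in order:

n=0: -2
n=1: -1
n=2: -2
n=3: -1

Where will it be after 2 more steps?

The jumps are +1, -1, +1 — a geometric progression with ratio -1.
step 4: -1 − 1 → -2
step 5: -2 + 1 → -1

-1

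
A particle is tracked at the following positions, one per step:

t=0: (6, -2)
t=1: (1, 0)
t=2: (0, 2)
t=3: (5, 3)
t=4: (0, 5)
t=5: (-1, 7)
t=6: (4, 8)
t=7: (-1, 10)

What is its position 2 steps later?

Step-to-step displacements: (-5, +2), (-1, +2), (+5, +1), (-5, +2), (-1, +2), (+5, +1), (-5, +2) — a repeating cycle of length 3.
step 8: apply (-1, +2) → (-2, 12)
step 9: apply (+5, +1) → (3, 13)

(3, 13)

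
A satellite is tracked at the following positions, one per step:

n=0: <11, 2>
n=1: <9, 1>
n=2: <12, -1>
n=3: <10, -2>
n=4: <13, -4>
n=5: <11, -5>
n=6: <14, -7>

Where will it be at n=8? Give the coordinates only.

<15, -10>

The moves between consecutive positions are <-2, -1>, <+3, -2>, <-2, -1>, <+3, -2>, <-2, -1>, <+3, -2>; they repeat the 2-cycle [<-2, -1>, <+3, -2>].
step 7: apply <-2, -1> → <12, -8>
step 8: apply <+3, -2> → <15, -10>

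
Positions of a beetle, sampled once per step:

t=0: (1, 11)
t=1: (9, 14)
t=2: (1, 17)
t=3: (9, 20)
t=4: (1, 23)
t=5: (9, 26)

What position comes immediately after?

(1, 29)

The first coordinate repeats the cycle [1, 9] with period 2; step 6 mod 2 = 0, giving 1.
The second coordinate changes by +3 each step, so at step 6 it is 11 + 6·(3) = 29.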